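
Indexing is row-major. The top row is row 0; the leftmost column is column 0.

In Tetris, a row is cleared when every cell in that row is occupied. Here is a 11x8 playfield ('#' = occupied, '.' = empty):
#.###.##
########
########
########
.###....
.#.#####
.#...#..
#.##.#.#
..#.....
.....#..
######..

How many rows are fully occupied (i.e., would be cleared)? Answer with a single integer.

Answer: 3

Derivation:
Check each row:
  row 0: 2 empty cells -> not full
  row 1: 0 empty cells -> FULL (clear)
  row 2: 0 empty cells -> FULL (clear)
  row 3: 0 empty cells -> FULL (clear)
  row 4: 5 empty cells -> not full
  row 5: 2 empty cells -> not full
  row 6: 6 empty cells -> not full
  row 7: 3 empty cells -> not full
  row 8: 7 empty cells -> not full
  row 9: 7 empty cells -> not full
  row 10: 2 empty cells -> not full
Total rows cleared: 3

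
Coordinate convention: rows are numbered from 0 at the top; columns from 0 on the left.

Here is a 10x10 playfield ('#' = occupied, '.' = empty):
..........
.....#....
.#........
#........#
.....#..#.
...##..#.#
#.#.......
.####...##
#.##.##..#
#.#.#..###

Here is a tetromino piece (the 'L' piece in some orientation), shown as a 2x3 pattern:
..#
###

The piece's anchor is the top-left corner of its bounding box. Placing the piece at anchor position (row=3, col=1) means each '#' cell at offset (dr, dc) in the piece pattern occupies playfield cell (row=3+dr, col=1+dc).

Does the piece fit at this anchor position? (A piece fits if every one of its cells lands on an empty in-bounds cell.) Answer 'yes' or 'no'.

Check each piece cell at anchor (3, 1):
  offset (0,2) -> (3,3): empty -> OK
  offset (1,0) -> (4,1): empty -> OK
  offset (1,1) -> (4,2): empty -> OK
  offset (1,2) -> (4,3): empty -> OK
All cells valid: yes

Answer: yes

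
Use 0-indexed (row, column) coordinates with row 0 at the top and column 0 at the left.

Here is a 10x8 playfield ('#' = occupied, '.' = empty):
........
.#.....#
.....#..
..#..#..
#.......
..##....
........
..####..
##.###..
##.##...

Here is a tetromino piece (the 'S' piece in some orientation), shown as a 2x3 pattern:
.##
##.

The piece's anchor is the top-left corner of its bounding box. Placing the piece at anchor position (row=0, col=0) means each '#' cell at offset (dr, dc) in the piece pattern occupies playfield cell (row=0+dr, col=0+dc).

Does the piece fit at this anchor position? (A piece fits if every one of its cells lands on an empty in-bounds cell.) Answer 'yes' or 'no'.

Answer: no

Derivation:
Check each piece cell at anchor (0, 0):
  offset (0,1) -> (0,1): empty -> OK
  offset (0,2) -> (0,2): empty -> OK
  offset (1,0) -> (1,0): empty -> OK
  offset (1,1) -> (1,1): occupied ('#') -> FAIL
All cells valid: no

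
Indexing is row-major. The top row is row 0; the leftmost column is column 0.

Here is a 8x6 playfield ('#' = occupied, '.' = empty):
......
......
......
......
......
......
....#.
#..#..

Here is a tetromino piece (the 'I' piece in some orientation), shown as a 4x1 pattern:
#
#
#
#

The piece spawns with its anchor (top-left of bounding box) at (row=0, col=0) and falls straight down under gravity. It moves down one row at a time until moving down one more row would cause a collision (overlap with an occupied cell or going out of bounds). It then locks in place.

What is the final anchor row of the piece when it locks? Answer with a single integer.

Spawn at (row=0, col=0). Try each row:
  row 0: fits
  row 1: fits
  row 2: fits
  row 3: fits
  row 4: blocked -> lock at row 3

Answer: 3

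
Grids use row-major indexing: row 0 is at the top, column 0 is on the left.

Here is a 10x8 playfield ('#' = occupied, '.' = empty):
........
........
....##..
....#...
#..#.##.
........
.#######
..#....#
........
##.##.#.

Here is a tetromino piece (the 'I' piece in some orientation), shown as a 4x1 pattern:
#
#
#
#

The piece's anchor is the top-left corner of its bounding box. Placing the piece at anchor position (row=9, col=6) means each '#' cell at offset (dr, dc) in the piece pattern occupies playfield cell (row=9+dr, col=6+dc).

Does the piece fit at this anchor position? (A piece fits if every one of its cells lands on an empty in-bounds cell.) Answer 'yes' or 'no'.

Check each piece cell at anchor (9, 6):
  offset (0,0) -> (9,6): occupied ('#') -> FAIL
  offset (1,0) -> (10,6): out of bounds -> FAIL
  offset (2,0) -> (11,6): out of bounds -> FAIL
  offset (3,0) -> (12,6): out of bounds -> FAIL
All cells valid: no

Answer: no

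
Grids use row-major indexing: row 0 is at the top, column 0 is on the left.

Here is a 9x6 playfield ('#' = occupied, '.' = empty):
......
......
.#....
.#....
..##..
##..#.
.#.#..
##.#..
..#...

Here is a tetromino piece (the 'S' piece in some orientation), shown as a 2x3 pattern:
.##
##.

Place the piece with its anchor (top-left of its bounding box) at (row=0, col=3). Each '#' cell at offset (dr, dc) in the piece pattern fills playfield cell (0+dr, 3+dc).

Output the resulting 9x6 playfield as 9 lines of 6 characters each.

Answer: ....##
...##.
.#....
.#....
..##..
##..#.
.#.#..
##.#..
..#...

Derivation:
Fill (0+0,3+1) = (0,4)
Fill (0+0,3+2) = (0,5)
Fill (0+1,3+0) = (1,3)
Fill (0+1,3+1) = (1,4)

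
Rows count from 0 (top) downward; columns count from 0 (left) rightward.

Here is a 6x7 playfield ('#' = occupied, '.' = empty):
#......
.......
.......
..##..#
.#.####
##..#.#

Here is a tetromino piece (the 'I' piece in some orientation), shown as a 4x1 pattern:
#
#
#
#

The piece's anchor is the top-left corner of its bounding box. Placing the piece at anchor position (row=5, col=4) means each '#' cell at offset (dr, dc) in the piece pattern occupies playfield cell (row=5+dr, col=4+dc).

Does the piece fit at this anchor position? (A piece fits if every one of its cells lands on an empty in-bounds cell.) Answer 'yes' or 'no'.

Answer: no

Derivation:
Check each piece cell at anchor (5, 4):
  offset (0,0) -> (5,4): occupied ('#') -> FAIL
  offset (1,0) -> (6,4): out of bounds -> FAIL
  offset (2,0) -> (7,4): out of bounds -> FAIL
  offset (3,0) -> (8,4): out of bounds -> FAIL
All cells valid: no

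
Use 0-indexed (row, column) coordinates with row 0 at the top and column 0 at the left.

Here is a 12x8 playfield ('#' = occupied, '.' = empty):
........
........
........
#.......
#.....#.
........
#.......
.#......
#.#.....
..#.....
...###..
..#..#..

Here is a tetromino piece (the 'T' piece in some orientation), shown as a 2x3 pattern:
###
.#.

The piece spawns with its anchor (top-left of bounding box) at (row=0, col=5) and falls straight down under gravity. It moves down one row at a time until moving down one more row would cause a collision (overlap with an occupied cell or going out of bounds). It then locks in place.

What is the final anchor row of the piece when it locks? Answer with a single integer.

Answer: 2

Derivation:
Spawn at (row=0, col=5). Try each row:
  row 0: fits
  row 1: fits
  row 2: fits
  row 3: blocked -> lock at row 2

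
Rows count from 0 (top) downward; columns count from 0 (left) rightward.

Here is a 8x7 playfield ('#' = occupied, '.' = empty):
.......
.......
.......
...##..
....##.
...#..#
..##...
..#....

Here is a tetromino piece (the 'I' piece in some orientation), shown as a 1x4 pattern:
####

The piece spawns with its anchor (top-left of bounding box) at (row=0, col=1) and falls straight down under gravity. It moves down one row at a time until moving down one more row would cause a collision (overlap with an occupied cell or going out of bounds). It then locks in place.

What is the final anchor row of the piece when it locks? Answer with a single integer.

Answer: 2

Derivation:
Spawn at (row=0, col=1). Try each row:
  row 0: fits
  row 1: fits
  row 2: fits
  row 3: blocked -> lock at row 2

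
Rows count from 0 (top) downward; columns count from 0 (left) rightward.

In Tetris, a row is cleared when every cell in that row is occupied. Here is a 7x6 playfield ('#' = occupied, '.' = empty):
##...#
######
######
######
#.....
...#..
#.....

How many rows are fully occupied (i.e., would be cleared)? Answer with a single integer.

Check each row:
  row 0: 3 empty cells -> not full
  row 1: 0 empty cells -> FULL (clear)
  row 2: 0 empty cells -> FULL (clear)
  row 3: 0 empty cells -> FULL (clear)
  row 4: 5 empty cells -> not full
  row 5: 5 empty cells -> not full
  row 6: 5 empty cells -> not full
Total rows cleared: 3

Answer: 3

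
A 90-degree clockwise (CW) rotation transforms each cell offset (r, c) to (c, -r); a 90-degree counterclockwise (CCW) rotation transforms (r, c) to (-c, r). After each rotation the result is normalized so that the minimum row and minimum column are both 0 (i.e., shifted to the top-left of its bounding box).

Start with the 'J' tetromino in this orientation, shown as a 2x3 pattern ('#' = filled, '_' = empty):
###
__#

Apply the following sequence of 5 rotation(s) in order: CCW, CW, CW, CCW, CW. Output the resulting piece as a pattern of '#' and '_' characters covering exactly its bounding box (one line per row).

Start:
###
__#
After rotation 1 (CCW):
##
#_
#_
After rotation 2 (CW):
###
__#
After rotation 3 (CW):
_#
_#
##
After rotation 4 (CCW):
###
__#
After rotation 5 (CW):
_#
_#
##

Answer: _#
_#
##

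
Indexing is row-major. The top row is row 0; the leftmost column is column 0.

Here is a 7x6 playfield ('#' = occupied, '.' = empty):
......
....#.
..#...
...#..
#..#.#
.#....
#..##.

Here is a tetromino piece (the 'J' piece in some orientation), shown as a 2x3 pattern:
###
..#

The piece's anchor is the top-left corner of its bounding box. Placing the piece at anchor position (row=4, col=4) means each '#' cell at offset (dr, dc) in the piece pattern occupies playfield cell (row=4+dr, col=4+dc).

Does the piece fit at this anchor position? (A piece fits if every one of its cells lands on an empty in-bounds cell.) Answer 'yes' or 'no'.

Answer: no

Derivation:
Check each piece cell at anchor (4, 4):
  offset (0,0) -> (4,4): empty -> OK
  offset (0,1) -> (4,5): occupied ('#') -> FAIL
  offset (0,2) -> (4,6): out of bounds -> FAIL
  offset (1,2) -> (5,6): out of bounds -> FAIL
All cells valid: no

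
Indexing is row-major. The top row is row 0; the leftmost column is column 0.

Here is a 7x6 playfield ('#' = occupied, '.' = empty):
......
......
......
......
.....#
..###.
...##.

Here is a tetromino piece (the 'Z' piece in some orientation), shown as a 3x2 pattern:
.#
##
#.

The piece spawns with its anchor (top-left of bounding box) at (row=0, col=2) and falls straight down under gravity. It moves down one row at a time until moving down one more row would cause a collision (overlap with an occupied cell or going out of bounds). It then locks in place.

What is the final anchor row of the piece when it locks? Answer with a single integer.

Answer: 2

Derivation:
Spawn at (row=0, col=2). Try each row:
  row 0: fits
  row 1: fits
  row 2: fits
  row 3: blocked -> lock at row 2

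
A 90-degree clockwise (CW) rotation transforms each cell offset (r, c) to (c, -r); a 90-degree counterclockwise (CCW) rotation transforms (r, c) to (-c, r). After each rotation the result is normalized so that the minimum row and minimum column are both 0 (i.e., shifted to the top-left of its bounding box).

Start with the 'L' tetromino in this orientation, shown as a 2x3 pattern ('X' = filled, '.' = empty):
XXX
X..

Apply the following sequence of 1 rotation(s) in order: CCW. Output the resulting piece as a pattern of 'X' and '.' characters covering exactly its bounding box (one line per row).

Start:
XXX
X..
After rotation 1 (CCW):
X.
X.
XX

Answer: X.
X.
XX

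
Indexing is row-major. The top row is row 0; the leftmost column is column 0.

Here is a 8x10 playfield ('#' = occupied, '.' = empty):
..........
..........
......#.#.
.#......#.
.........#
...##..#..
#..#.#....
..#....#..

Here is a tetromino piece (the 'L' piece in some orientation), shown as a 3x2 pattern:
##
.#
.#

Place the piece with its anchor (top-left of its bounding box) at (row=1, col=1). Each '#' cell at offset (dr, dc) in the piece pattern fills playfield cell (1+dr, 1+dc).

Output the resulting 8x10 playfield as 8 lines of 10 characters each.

Fill (1+0,1+0) = (1,1)
Fill (1+0,1+1) = (1,2)
Fill (1+1,1+1) = (2,2)
Fill (1+2,1+1) = (3,2)

Answer: ..........
.##.......
..#...#.#.
.##.....#.
.........#
...##..#..
#..#.#....
..#....#..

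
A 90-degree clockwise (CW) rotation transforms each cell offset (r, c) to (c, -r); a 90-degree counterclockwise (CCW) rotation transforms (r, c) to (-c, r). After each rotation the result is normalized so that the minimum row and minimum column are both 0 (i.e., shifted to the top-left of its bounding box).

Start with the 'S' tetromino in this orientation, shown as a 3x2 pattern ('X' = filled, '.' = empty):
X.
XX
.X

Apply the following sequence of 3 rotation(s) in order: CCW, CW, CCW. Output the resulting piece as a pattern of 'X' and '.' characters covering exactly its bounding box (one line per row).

Start:
X.
XX
.X
After rotation 1 (CCW):
.XX
XX.
After rotation 2 (CW):
X.
XX
.X
After rotation 3 (CCW):
.XX
XX.

Answer: .XX
XX.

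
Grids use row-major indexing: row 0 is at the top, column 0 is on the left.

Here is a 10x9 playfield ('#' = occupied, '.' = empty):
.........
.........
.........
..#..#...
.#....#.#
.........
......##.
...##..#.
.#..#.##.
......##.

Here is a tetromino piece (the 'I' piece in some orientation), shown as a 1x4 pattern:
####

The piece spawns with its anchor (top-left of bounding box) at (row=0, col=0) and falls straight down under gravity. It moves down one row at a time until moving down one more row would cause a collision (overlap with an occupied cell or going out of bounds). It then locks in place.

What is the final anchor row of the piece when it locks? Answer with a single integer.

Answer: 2

Derivation:
Spawn at (row=0, col=0). Try each row:
  row 0: fits
  row 1: fits
  row 2: fits
  row 3: blocked -> lock at row 2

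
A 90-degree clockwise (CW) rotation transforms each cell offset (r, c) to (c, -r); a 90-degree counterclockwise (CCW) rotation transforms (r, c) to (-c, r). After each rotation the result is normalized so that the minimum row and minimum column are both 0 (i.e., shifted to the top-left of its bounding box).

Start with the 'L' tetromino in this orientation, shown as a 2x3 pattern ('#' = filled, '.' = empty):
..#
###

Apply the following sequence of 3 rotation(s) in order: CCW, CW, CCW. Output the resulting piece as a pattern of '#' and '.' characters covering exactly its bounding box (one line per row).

Answer: ##
.#
.#

Derivation:
Start:
..#
###
After rotation 1 (CCW):
##
.#
.#
After rotation 2 (CW):
..#
###
After rotation 3 (CCW):
##
.#
.#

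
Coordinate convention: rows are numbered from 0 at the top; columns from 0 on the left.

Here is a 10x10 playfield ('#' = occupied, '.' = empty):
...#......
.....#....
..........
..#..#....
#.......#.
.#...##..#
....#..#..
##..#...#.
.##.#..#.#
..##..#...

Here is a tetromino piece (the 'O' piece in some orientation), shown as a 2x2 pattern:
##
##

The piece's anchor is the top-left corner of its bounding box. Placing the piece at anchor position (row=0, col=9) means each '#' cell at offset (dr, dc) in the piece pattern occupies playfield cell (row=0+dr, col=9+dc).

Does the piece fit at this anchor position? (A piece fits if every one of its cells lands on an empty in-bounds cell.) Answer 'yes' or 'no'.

Answer: no

Derivation:
Check each piece cell at anchor (0, 9):
  offset (0,0) -> (0,9): empty -> OK
  offset (0,1) -> (0,10): out of bounds -> FAIL
  offset (1,0) -> (1,9): empty -> OK
  offset (1,1) -> (1,10): out of bounds -> FAIL
All cells valid: no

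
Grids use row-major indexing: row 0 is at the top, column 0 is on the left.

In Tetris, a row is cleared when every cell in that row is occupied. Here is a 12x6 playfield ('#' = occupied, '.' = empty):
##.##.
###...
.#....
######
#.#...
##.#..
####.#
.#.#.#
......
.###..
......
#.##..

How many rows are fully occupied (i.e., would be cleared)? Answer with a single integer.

Answer: 1

Derivation:
Check each row:
  row 0: 2 empty cells -> not full
  row 1: 3 empty cells -> not full
  row 2: 5 empty cells -> not full
  row 3: 0 empty cells -> FULL (clear)
  row 4: 4 empty cells -> not full
  row 5: 3 empty cells -> not full
  row 6: 1 empty cell -> not full
  row 7: 3 empty cells -> not full
  row 8: 6 empty cells -> not full
  row 9: 3 empty cells -> not full
  row 10: 6 empty cells -> not full
  row 11: 3 empty cells -> not full
Total rows cleared: 1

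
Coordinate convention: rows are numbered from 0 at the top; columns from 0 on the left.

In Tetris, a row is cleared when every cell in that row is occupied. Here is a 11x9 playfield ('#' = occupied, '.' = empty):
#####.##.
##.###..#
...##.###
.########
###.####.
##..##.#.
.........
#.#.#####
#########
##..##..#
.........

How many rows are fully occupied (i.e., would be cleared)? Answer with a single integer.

Answer: 1

Derivation:
Check each row:
  row 0: 2 empty cells -> not full
  row 1: 3 empty cells -> not full
  row 2: 4 empty cells -> not full
  row 3: 1 empty cell -> not full
  row 4: 2 empty cells -> not full
  row 5: 4 empty cells -> not full
  row 6: 9 empty cells -> not full
  row 7: 2 empty cells -> not full
  row 8: 0 empty cells -> FULL (clear)
  row 9: 4 empty cells -> not full
  row 10: 9 empty cells -> not full
Total rows cleared: 1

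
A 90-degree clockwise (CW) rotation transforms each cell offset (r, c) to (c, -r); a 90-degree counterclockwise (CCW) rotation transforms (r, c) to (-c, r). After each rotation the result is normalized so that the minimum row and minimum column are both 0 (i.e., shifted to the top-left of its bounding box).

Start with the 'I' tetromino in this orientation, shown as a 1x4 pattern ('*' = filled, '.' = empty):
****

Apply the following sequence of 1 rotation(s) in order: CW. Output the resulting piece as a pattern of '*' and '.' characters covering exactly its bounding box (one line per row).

Answer: *
*
*
*

Derivation:
Start:
****
After rotation 1 (CW):
*
*
*
*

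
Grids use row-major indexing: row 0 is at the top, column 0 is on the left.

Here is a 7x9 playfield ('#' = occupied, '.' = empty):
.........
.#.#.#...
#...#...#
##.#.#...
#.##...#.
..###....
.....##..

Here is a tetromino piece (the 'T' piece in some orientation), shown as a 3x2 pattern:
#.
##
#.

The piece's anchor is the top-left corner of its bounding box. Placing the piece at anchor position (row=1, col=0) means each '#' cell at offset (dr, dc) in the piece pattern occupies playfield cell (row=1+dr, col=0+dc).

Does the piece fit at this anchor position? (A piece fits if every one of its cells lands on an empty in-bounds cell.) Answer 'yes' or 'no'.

Check each piece cell at anchor (1, 0):
  offset (0,0) -> (1,0): empty -> OK
  offset (1,0) -> (2,0): occupied ('#') -> FAIL
  offset (1,1) -> (2,1): empty -> OK
  offset (2,0) -> (3,0): occupied ('#') -> FAIL
All cells valid: no

Answer: no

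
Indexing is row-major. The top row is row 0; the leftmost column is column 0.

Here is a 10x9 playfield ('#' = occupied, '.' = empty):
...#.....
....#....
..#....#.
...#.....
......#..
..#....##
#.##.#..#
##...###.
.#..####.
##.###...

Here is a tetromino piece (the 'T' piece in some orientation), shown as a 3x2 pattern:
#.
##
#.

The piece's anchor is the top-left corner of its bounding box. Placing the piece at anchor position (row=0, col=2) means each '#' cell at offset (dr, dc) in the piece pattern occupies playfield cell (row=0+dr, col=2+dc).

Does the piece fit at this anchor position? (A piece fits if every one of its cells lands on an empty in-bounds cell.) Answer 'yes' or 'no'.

Check each piece cell at anchor (0, 2):
  offset (0,0) -> (0,2): empty -> OK
  offset (1,0) -> (1,2): empty -> OK
  offset (1,1) -> (1,3): empty -> OK
  offset (2,0) -> (2,2): occupied ('#') -> FAIL
All cells valid: no

Answer: no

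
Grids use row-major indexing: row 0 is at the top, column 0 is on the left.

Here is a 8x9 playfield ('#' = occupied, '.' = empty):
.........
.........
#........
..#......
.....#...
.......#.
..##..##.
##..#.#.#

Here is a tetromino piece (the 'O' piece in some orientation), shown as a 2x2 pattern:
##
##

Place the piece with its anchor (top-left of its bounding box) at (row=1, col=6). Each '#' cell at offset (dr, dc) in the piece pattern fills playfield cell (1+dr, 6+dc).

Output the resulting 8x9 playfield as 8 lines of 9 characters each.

Answer: .........
......##.
#.....##.
..#......
.....#...
.......#.
..##..##.
##..#.#.#

Derivation:
Fill (1+0,6+0) = (1,6)
Fill (1+0,6+1) = (1,7)
Fill (1+1,6+0) = (2,6)
Fill (1+1,6+1) = (2,7)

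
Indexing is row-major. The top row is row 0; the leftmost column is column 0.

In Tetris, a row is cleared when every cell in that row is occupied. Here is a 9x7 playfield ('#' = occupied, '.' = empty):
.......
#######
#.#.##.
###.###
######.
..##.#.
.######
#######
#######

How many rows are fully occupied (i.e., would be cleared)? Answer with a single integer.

Answer: 3

Derivation:
Check each row:
  row 0: 7 empty cells -> not full
  row 1: 0 empty cells -> FULL (clear)
  row 2: 3 empty cells -> not full
  row 3: 1 empty cell -> not full
  row 4: 1 empty cell -> not full
  row 5: 4 empty cells -> not full
  row 6: 1 empty cell -> not full
  row 7: 0 empty cells -> FULL (clear)
  row 8: 0 empty cells -> FULL (clear)
Total rows cleared: 3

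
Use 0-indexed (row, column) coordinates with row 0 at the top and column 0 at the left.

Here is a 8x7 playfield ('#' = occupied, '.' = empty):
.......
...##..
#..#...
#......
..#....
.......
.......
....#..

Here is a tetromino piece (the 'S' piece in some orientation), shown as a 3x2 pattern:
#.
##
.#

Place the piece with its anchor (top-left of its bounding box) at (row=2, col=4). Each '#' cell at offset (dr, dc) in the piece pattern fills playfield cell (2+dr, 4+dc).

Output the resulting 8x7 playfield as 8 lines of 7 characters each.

Answer: .......
...##..
#..##..
#...##.
..#..#.
.......
.......
....#..

Derivation:
Fill (2+0,4+0) = (2,4)
Fill (2+1,4+0) = (3,4)
Fill (2+1,4+1) = (3,5)
Fill (2+2,4+1) = (4,5)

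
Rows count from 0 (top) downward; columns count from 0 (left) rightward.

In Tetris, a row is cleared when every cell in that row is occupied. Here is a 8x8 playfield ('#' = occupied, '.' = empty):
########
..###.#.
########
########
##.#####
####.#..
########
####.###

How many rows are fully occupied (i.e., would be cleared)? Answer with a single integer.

Answer: 4

Derivation:
Check each row:
  row 0: 0 empty cells -> FULL (clear)
  row 1: 4 empty cells -> not full
  row 2: 0 empty cells -> FULL (clear)
  row 3: 0 empty cells -> FULL (clear)
  row 4: 1 empty cell -> not full
  row 5: 3 empty cells -> not full
  row 6: 0 empty cells -> FULL (clear)
  row 7: 1 empty cell -> not full
Total rows cleared: 4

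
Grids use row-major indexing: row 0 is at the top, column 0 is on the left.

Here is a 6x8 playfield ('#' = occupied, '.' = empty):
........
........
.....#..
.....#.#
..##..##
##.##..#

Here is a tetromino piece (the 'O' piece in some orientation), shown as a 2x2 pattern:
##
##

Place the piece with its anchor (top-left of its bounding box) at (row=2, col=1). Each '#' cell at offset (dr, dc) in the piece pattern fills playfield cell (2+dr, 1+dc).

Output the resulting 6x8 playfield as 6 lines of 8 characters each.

Fill (2+0,1+0) = (2,1)
Fill (2+0,1+1) = (2,2)
Fill (2+1,1+0) = (3,1)
Fill (2+1,1+1) = (3,2)

Answer: ........
........
.##..#..
.##..#.#
..##..##
##.##..#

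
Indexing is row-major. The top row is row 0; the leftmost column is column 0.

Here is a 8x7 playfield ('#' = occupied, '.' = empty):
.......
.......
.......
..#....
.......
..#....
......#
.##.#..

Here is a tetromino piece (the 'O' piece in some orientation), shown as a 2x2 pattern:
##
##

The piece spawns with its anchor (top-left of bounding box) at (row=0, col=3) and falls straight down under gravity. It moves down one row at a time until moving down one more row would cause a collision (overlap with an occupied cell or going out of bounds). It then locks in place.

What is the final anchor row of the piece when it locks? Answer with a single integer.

Answer: 5

Derivation:
Spawn at (row=0, col=3). Try each row:
  row 0: fits
  row 1: fits
  row 2: fits
  row 3: fits
  row 4: fits
  row 5: fits
  row 6: blocked -> lock at row 5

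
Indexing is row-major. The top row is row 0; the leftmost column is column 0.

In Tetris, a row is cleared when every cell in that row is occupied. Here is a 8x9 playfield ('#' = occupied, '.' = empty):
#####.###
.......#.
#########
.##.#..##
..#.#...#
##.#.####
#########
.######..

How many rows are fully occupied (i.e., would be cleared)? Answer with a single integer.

Answer: 2

Derivation:
Check each row:
  row 0: 1 empty cell -> not full
  row 1: 8 empty cells -> not full
  row 2: 0 empty cells -> FULL (clear)
  row 3: 4 empty cells -> not full
  row 4: 6 empty cells -> not full
  row 5: 2 empty cells -> not full
  row 6: 0 empty cells -> FULL (clear)
  row 7: 3 empty cells -> not full
Total rows cleared: 2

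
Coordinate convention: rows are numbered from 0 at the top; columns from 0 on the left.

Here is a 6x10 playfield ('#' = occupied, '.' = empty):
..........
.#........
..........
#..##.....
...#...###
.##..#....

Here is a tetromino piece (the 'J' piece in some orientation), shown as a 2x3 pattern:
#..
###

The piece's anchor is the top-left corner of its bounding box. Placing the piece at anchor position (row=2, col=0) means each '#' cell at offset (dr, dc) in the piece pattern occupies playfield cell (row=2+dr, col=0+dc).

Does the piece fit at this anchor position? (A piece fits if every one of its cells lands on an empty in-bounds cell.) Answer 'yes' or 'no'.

Check each piece cell at anchor (2, 0):
  offset (0,0) -> (2,0): empty -> OK
  offset (1,0) -> (3,0): occupied ('#') -> FAIL
  offset (1,1) -> (3,1): empty -> OK
  offset (1,2) -> (3,2): empty -> OK
All cells valid: no

Answer: no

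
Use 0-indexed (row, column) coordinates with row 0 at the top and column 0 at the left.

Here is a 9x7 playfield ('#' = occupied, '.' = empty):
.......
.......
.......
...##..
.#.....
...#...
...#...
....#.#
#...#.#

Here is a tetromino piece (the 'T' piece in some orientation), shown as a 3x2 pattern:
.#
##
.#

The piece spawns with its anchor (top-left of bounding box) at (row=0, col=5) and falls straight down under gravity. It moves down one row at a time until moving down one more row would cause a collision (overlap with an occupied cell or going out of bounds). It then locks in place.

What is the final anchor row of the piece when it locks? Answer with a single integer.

Answer: 4

Derivation:
Spawn at (row=0, col=5). Try each row:
  row 0: fits
  row 1: fits
  row 2: fits
  row 3: fits
  row 4: fits
  row 5: blocked -> lock at row 4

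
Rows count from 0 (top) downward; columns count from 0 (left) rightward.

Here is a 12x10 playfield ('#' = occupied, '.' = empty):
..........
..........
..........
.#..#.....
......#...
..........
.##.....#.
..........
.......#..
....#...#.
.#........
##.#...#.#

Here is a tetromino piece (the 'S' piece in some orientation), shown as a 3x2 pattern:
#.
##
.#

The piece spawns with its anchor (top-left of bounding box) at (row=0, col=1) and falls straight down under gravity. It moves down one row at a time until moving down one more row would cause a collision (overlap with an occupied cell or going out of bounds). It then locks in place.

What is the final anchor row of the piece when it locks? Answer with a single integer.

Spawn at (row=0, col=1). Try each row:
  row 0: fits
  row 1: fits
  row 2: blocked -> lock at row 1

Answer: 1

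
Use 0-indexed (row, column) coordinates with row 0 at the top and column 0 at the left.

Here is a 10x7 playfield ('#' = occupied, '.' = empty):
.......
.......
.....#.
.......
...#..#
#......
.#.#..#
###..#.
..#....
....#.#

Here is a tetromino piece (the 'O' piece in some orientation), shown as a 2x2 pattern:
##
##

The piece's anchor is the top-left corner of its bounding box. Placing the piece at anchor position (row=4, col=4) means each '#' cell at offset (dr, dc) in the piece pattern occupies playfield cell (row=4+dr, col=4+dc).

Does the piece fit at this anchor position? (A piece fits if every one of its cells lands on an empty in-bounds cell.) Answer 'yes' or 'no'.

Answer: yes

Derivation:
Check each piece cell at anchor (4, 4):
  offset (0,0) -> (4,4): empty -> OK
  offset (0,1) -> (4,5): empty -> OK
  offset (1,0) -> (5,4): empty -> OK
  offset (1,1) -> (5,5): empty -> OK
All cells valid: yes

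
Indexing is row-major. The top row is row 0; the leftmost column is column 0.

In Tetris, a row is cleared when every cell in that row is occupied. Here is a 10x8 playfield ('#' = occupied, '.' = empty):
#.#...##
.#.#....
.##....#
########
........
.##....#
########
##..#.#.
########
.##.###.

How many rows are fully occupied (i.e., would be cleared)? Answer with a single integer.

Answer: 3

Derivation:
Check each row:
  row 0: 4 empty cells -> not full
  row 1: 6 empty cells -> not full
  row 2: 5 empty cells -> not full
  row 3: 0 empty cells -> FULL (clear)
  row 4: 8 empty cells -> not full
  row 5: 5 empty cells -> not full
  row 6: 0 empty cells -> FULL (clear)
  row 7: 4 empty cells -> not full
  row 8: 0 empty cells -> FULL (clear)
  row 9: 3 empty cells -> not full
Total rows cleared: 3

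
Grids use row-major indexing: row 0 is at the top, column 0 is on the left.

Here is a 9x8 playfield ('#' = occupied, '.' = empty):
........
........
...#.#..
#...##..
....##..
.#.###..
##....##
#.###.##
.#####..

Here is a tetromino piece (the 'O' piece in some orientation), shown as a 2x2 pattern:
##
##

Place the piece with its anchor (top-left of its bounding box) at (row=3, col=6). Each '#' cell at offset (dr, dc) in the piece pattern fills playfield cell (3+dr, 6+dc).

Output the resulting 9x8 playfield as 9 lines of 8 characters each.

Answer: ........
........
...#.#..
#...####
....####
.#.###..
##....##
#.###.##
.#####..

Derivation:
Fill (3+0,6+0) = (3,6)
Fill (3+0,6+1) = (3,7)
Fill (3+1,6+0) = (4,6)
Fill (3+1,6+1) = (4,7)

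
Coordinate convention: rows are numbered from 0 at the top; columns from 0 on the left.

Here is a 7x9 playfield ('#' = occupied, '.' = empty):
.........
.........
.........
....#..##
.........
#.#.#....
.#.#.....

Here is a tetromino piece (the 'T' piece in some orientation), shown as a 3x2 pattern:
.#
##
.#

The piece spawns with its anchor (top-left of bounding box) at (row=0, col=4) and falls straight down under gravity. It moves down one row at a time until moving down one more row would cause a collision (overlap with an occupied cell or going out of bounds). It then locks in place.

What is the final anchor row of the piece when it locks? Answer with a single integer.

Spawn at (row=0, col=4). Try each row:
  row 0: fits
  row 1: fits
  row 2: blocked -> lock at row 1

Answer: 1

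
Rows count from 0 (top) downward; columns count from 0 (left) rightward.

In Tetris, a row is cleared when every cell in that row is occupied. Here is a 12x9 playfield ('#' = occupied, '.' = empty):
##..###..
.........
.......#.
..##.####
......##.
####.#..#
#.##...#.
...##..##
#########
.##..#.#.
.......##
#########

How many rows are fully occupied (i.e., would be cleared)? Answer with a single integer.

Answer: 2

Derivation:
Check each row:
  row 0: 4 empty cells -> not full
  row 1: 9 empty cells -> not full
  row 2: 8 empty cells -> not full
  row 3: 3 empty cells -> not full
  row 4: 7 empty cells -> not full
  row 5: 3 empty cells -> not full
  row 6: 5 empty cells -> not full
  row 7: 5 empty cells -> not full
  row 8: 0 empty cells -> FULL (clear)
  row 9: 5 empty cells -> not full
  row 10: 7 empty cells -> not full
  row 11: 0 empty cells -> FULL (clear)
Total rows cleared: 2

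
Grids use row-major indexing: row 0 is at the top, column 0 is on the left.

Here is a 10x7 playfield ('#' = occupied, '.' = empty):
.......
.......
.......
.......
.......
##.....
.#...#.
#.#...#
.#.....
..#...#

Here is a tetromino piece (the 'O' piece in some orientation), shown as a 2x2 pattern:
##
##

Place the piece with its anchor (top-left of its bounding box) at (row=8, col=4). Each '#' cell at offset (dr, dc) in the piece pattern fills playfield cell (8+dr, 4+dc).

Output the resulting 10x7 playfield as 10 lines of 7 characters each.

Fill (8+0,4+0) = (8,4)
Fill (8+0,4+1) = (8,5)
Fill (8+1,4+0) = (9,4)
Fill (8+1,4+1) = (9,5)

Answer: .......
.......
.......
.......
.......
##.....
.#...#.
#.#...#
.#..##.
..#.###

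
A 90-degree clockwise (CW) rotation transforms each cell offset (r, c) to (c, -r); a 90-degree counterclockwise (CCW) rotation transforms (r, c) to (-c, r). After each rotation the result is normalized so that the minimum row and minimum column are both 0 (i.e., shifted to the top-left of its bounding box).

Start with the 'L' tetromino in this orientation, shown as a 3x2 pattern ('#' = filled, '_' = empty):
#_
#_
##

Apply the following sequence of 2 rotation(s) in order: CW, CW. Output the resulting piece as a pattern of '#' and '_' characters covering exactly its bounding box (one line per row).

Start:
#_
#_
##
After rotation 1 (CW):
###
#__
After rotation 2 (CW):
##
_#
_#

Answer: ##
_#
_#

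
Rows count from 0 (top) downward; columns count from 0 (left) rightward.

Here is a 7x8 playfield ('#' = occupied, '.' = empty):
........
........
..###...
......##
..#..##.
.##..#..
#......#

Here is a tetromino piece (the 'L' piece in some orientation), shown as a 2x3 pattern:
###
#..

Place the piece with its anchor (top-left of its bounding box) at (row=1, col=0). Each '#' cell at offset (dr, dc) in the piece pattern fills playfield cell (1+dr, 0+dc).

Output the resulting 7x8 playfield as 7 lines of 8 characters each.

Answer: ........
###.....
#.###...
......##
..#..##.
.##..#..
#......#

Derivation:
Fill (1+0,0+0) = (1,0)
Fill (1+0,0+1) = (1,1)
Fill (1+0,0+2) = (1,2)
Fill (1+1,0+0) = (2,0)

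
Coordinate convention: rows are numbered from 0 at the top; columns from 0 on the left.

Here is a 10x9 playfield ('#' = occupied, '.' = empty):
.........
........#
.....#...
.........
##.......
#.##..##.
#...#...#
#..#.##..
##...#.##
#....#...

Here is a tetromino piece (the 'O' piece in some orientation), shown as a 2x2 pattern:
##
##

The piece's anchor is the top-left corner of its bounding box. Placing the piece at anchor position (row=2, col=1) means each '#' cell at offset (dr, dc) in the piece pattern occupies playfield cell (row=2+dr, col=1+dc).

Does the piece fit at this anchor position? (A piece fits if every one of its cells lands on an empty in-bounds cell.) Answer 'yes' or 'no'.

Check each piece cell at anchor (2, 1):
  offset (0,0) -> (2,1): empty -> OK
  offset (0,1) -> (2,2): empty -> OK
  offset (1,0) -> (3,1): empty -> OK
  offset (1,1) -> (3,2): empty -> OK
All cells valid: yes

Answer: yes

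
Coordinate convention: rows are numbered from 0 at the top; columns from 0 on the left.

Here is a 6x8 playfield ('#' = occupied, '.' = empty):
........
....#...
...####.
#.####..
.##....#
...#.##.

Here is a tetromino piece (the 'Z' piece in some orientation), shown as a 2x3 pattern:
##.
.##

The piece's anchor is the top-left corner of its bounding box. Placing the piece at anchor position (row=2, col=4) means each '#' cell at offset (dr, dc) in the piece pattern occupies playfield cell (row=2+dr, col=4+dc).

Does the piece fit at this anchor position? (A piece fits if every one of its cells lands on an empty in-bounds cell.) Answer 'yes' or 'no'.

Check each piece cell at anchor (2, 4):
  offset (0,0) -> (2,4): occupied ('#') -> FAIL
  offset (0,1) -> (2,5): occupied ('#') -> FAIL
  offset (1,1) -> (3,5): occupied ('#') -> FAIL
  offset (1,2) -> (3,6): empty -> OK
All cells valid: no

Answer: no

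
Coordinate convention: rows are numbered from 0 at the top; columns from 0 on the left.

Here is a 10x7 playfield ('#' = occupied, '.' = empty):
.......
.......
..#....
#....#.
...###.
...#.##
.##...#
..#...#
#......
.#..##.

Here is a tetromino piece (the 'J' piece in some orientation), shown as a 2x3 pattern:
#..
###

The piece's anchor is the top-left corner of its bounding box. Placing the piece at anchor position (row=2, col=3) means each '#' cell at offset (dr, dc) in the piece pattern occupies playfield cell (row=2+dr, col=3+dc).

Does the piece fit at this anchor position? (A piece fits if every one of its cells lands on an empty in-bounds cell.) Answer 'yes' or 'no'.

Check each piece cell at anchor (2, 3):
  offset (0,0) -> (2,3): empty -> OK
  offset (1,0) -> (3,3): empty -> OK
  offset (1,1) -> (3,4): empty -> OK
  offset (1,2) -> (3,5): occupied ('#') -> FAIL
All cells valid: no

Answer: no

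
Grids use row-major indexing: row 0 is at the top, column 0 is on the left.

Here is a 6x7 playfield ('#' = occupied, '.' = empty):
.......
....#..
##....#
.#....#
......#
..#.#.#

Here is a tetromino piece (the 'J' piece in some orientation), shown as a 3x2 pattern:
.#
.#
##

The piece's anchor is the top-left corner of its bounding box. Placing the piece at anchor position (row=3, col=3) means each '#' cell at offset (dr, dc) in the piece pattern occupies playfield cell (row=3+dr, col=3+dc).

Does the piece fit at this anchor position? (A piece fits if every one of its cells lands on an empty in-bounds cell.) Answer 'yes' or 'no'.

Answer: no

Derivation:
Check each piece cell at anchor (3, 3):
  offset (0,1) -> (3,4): empty -> OK
  offset (1,1) -> (4,4): empty -> OK
  offset (2,0) -> (5,3): empty -> OK
  offset (2,1) -> (5,4): occupied ('#') -> FAIL
All cells valid: no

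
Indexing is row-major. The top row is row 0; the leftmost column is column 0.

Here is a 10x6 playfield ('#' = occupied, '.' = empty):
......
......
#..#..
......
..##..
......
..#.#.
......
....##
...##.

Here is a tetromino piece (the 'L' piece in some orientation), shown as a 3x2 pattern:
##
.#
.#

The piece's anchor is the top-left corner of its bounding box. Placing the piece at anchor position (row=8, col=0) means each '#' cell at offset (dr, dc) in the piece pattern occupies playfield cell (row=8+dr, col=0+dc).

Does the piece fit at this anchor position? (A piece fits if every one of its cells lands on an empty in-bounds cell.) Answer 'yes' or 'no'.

Answer: no

Derivation:
Check each piece cell at anchor (8, 0):
  offset (0,0) -> (8,0): empty -> OK
  offset (0,1) -> (8,1): empty -> OK
  offset (1,1) -> (9,1): empty -> OK
  offset (2,1) -> (10,1): out of bounds -> FAIL
All cells valid: no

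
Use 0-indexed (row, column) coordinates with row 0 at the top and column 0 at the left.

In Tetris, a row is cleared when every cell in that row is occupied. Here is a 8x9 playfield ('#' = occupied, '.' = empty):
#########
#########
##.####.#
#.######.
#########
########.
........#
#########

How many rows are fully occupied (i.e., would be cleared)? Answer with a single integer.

Check each row:
  row 0: 0 empty cells -> FULL (clear)
  row 1: 0 empty cells -> FULL (clear)
  row 2: 2 empty cells -> not full
  row 3: 2 empty cells -> not full
  row 4: 0 empty cells -> FULL (clear)
  row 5: 1 empty cell -> not full
  row 6: 8 empty cells -> not full
  row 7: 0 empty cells -> FULL (clear)
Total rows cleared: 4

Answer: 4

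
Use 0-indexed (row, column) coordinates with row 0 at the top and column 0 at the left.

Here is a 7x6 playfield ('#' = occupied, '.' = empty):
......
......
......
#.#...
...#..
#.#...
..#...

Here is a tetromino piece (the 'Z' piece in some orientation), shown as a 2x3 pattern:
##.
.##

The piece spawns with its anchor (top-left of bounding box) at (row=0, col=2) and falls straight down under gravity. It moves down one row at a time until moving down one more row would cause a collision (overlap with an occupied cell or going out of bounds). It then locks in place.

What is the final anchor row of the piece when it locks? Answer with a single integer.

Spawn at (row=0, col=2). Try each row:
  row 0: fits
  row 1: fits
  row 2: fits
  row 3: blocked -> lock at row 2

Answer: 2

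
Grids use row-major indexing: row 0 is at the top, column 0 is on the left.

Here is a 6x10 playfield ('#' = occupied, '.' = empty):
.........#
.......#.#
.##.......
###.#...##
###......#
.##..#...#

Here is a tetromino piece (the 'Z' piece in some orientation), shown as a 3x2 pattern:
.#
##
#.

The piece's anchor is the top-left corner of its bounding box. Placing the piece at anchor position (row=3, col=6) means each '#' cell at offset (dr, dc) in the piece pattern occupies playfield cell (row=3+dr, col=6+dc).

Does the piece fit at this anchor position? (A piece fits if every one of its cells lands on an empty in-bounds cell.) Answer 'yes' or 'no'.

Check each piece cell at anchor (3, 6):
  offset (0,1) -> (3,7): empty -> OK
  offset (1,0) -> (4,6): empty -> OK
  offset (1,1) -> (4,7): empty -> OK
  offset (2,0) -> (5,6): empty -> OK
All cells valid: yes

Answer: yes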